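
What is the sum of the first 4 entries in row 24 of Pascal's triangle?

2325

1 + 24 + 276 + 2024 = 2325.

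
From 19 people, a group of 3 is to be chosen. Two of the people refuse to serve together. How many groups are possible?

952

All 3-subsets: C(19,3) = 969. Those containing both fixed elements: C(17,1) = 17.
969 − 17 = 952.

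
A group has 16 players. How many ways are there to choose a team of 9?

11440

This is C(16,9) = 11440.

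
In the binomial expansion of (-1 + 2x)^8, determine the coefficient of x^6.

1792

The general term is C(8,j)·(-1)^j·(2x)^(8-j); the x^6 term has j = 2.
C(8,2) = 28.
Coefficient = C(8,2) · 2^6 = 28 · 64 = 1792.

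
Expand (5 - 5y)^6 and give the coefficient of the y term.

The general term is C(6,j)·(5)^j·(-5y)^(6-j); the y^1 term has j = 5.
C(6,5) = 6.
Coefficient = C(6,5) · 5^5 · (-5)^1 = 6 · 3125 · (-5) = -93750.

-93750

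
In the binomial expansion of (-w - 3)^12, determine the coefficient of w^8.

40095

The general term is C(12,j)·(-w)^j·(-3)^(12-j); the w^8 term has j = 8.
C(12,8) = 495.
Coefficient = C(12,8) · (-3)^4 = 495 · 81 = 40095.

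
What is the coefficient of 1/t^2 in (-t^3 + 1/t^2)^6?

15

General term: C(6,j)·(-t^3)^j·(1/t^2)^(6-j), with t-exponent 3j − 2(6−j) = 5j − 12.
Set 5j − 12 = -2: j = 2.
C(6,2) = 15; (-1)^2 = 1; 1^4 = 1.
Coefficient = 15 · 1 · 1 = 15.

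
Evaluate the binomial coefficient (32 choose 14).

C(32,14) = (32·31·30·29·28·27·26·25·24·23·22·21·20·19) / 14! = 41098950018846720000 / 87178291200 = 471435600.

471435600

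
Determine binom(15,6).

C(15,6) = (15·14·13·12·11·10) / 6! = 3603600 / 720 = 5005.

5005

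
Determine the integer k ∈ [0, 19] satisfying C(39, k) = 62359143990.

18

C(39,k) increases on 0 ≤ k ≤ 19. C(39,17) = 51021117810 and C(39,18) = 62359143990, so k = 18.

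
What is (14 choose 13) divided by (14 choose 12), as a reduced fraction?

C(n,k+1)/C(n,k) = (n−k)/(k+1) = (14−12)/(12+1) = 2/13.

2/13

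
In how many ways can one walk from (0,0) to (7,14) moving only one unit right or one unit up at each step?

116280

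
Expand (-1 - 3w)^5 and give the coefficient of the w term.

The general term is C(5,j)·(-1)^j·(-3w)^(5-j); the w^1 term has j = 4.
C(5,4) = 5.
Coefficient = C(5,4) · (-3)^1 = 5 · (-3) = -15.

-15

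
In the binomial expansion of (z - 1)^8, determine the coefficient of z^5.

-56

The general term is C(8,j)·(z)^j·(-1)^(8-j); the z^5 term has j = 5.
C(8,5) = 56.
Coefficient = C(8,5) · (-1)^3 = 56 · (-1) = -56.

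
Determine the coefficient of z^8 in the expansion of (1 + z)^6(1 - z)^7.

Coefficient of z^8 = Σ_{j} C(6,j)·1^j·C(7,8-j)·(-1)^(8-j) for j from 1 to 6.
= (-6) + 105 + (-420) + 525 + (-210) + 21 = 15.

15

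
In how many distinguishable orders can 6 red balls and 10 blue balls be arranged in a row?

8008

Choose positions for the red balls: C(16,6) = 8008.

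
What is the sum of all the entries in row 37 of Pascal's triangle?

137438953472

Setting x = 1 in (1+x)^37 gives Σ C(37,r) = 2^37 = 137438953472.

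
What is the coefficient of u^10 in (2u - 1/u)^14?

372736

General term: C(14,j)·(2u)^j·(-1/u)^(14-j), with u-exponent 1j − 1(14−j) = 2j − 14.
Set 2j − 14 = 10: j = 12.
C(14,12) = 91; 2^12 = 4096; (-1)^2 = 1.
Coefficient = 91 · 4096 · 1 = 372736.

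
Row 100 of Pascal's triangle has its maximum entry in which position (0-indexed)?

50

C(100,k) is maximized at k = 100/2 = 50.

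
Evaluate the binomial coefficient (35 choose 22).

C(35,22) = C(35,13) by symmetry.
C(35,13) = (35·34·33·32·31·30·29·28·27·26·25·24·23) / 13! = 9193186188426240000 / 6227020800 = 1476337800.

1476337800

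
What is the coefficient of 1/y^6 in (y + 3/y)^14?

General term: C(14,j)·(y)^j·(3/y)^(14-j), with y-exponent 1j − 1(14−j) = 2j − 14.
Set 2j − 14 = -6: j = 4.
C(14,4) = 1001; 1^4 = 1; 3^10 = 59049.
Coefficient = 1001 · 1 · 59049 = 59108049.

59108049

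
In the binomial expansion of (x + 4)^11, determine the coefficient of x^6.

473088

The general term is C(11,j)·(x)^j·(4)^(11-j); the x^6 term has j = 6.
C(11,6) = 462.
Coefficient = C(11,6) · 4^5 = 462 · 1024 = 473088.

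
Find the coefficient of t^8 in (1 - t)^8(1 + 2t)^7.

Coefficient of t^8 = Σ_{j} C(8,j)·(-1)^j·C(7,8-j)·2^(8-j) for j from 1 to 8.
= (-1024) + 12544 + (-37632) + 39200 + (-15680) + 2352 + (-112) + 1 = -351.

-351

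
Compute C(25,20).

C(25,20) = C(25,5) by symmetry.
C(25,5) = (25·24·23·22·21) / 5! = 6375600 / 120 = 53130.

53130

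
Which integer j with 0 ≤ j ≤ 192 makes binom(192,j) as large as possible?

C(192,j) is maximized at j = 192/2 = 96.

96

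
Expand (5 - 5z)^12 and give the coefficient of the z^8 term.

The general term is C(12,j)·(5)^j·(-5z)^(12-j); the z^8 term has j = 4.
C(12,4) = 495.
Coefficient = C(12,4) · 5^4 · (-5)^8 = 495 · 625 · 390625 = 120849609375.

120849609375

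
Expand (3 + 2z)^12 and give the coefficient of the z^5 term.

55427328

The general term is C(12,j)·(3)^j·(2z)^(12-j); the z^5 term has j = 7.
C(12,7) = 792.
Coefficient = C(12,7) · 3^7 · 2^5 = 792 · 2187 · 32 = 55427328.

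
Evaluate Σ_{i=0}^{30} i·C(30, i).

16106127360

Since i·C(30,i) = 30·C(29,i−1), the sum is 30·2^29 = 30·536870912 = 16106127360.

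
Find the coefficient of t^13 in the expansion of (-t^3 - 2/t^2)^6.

General term: C(6,j)·(-t^3)^j·(-2/t^2)^(6-j), with t-exponent 3j − 2(6−j) = 5j − 12.
Set 5j − 12 = 13: j = 5.
C(6,5) = 6; (-1)^5 = -1; (-2)^1 = -2.
Coefficient = 6 · (-1) · (-2) = 12.

12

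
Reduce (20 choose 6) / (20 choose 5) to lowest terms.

5/2

C(n,k+1)/C(n,k) = (n−k)/(k+1) = (20−5)/(5+1) = 15/6 = 5/2.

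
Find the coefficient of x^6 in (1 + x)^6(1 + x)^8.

3003

Coefficient of x^6 = Σ_{j} C(6,j)·C(8,6-j) for j from 0 to 6.
= 28 + 336 + 1050 + 1120 + 420 + 48 + 1 = 3003.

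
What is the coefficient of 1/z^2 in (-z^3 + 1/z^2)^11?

General term: C(11,j)·(-z^3)^j·(1/z^2)^(11-j), with z-exponent 3j − 2(11−j) = 5j − 22.
Set 5j − 22 = -2: j = 4.
C(11,4) = 330; (-1)^4 = 1; 1^7 = 1.
Coefficient = 330 · 1 · 1 = 330.

330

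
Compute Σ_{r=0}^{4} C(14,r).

1 + 14 + 91 + 364 + 1001 = 1471.

1471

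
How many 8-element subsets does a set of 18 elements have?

C(18,8) = (18·17·16·15·14·13·12·11) / 8! = 1764322560 / 40320 = 43758.

43758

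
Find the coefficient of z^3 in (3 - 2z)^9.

The general term is C(9,j)·(3)^j·(-2z)^(9-j); the z^3 term has j = 6.
C(9,6) = 84.
Coefficient = C(9,6) · 3^6 · (-2)^3 = 84 · 729 · (-8) = -489888.

-489888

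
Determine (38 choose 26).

2707475148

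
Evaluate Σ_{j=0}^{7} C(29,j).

1 + 29 + 406 + 3654 + 23751 + 118755 + 475020 + 1560780 = 2182396.

2182396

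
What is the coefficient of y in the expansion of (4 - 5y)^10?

The general term is C(10,j)·(4)^j·(-5y)^(10-j); the y^1 term has j = 9.
C(10,9) = 10.
Coefficient = C(10,9) · 4^9 · (-5)^1 = 10 · 262144 · (-5) = -13107200.

-13107200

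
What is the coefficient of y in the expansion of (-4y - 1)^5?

The general term is C(5,j)·(-4y)^j·(-1)^(5-j); the y^1 term has j = 1.
C(5,1) = 5.
Coefficient = C(5,1) · (-4)^1 = 5 · (-4) = -20.

-20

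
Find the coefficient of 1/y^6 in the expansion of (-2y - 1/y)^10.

General term: C(10,j)·(-2y)^j·(-1/y)^(10-j), with y-exponent 1j − 1(10−j) = 2j − 10.
Set 2j − 10 = -6: j = 2.
C(10,2) = 45; (-2)^2 = 4; (-1)^8 = 1.
Coefficient = 45 · 4 · 1 = 180.

180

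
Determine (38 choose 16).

22239974430

C(38,16) = (38·37·36·35·34·33·32·31·30·29·28·27·26·25·24·23) / 16! = 465322312113382563840000 / 20922789888000 = 22239974430.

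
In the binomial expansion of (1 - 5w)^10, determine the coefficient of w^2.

1125

The general term is C(10,j)·(1)^j·(-5w)^(10-j); the w^2 term has j = 8.
C(10,8) = 45.
Coefficient = C(10,8) · (-5)^2 = 45 · 25 = 1125.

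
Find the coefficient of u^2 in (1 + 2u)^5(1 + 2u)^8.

312

Coefficient of u^2 = Σ_{j} C(5,j)·2^j·C(8,2-j)·2^(2-j) for j from 0 to 2.
= 112 + 160 + 40 = 312.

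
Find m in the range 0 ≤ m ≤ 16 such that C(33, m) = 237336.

5

C(33,m) increases on 0 ≤ m ≤ 16. C(33,4) = 40920 and C(33,5) = 237336, so m = 5.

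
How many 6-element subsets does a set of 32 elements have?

906192

C(32,6) = (32·31·30·29·28·27) / 6! = 652458240 / 720 = 906192.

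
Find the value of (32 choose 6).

906192

C(32,6) = (32·31·30·29·28·27) / 6! = 652458240 / 720 = 906192.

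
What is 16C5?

4368

C(16,5) = (16·15·14·13·12) / 5! = 524160 / 120 = 4368.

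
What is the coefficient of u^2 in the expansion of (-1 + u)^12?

The general term is C(12,j)·(-1)^j·(u)^(12-j); the u^2 term has j = 10.
C(12,10) = 66.
Coefficient = C(12,10) = 66.

66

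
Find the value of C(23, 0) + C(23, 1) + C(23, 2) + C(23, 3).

1 + 23 + 253 + 1771 = 2048.

2048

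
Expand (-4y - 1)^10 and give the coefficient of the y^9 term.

The general term is C(10,j)·(-4y)^j·(-1)^(10-j); the y^9 term has j = 9.
C(10,9) = 10.
Coefficient = C(10,9) · (-4)^9 · (-1)^1 = 10 · (-262144) · (-1) = 2621440.

2621440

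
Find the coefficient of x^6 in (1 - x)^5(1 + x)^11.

66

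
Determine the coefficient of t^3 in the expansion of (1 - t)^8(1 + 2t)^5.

-16

Coefficient of t^3 = Σ_{j} C(8,j)·(-1)^j·C(5,3-j)·2^(3-j) for j from 0 to 3.
= 80 + (-320) + 280 + (-56) = -16.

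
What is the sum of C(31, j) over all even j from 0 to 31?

Even-j terms of row 31 sum to 2^30 = 1073741824.

1073741824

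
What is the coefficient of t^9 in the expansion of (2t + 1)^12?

112640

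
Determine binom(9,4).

126

C(9,4) = (9·8·7·6) / 4! = 3024 / 24 = 126.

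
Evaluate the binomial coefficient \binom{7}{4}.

35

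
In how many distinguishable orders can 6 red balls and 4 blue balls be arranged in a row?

210

Choose positions for the red balls: C(10,6) = 210.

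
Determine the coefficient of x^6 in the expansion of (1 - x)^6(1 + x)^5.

Coefficient of x^6 = Σ_{j} C(6,j)·(-1)^j·C(5,6-j)·1^(6-j) for j from 1 to 6.
= (-6) + 75 + (-200) + 150 + (-30) + 1 = -10.

-10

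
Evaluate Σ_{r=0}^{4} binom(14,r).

1 + 14 + 91 + 364 + 1001 = 1471.

1471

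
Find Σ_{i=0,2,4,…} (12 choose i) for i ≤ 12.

2048

Half of (1+1)^12 + (1−1)^12 gives the even-index sum: 2^11 = 2048.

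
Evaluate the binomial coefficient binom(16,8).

C(16,8) = (16·15·14·13·12·11·10·9) / 8! = 518918400 / 40320 = 12870.

12870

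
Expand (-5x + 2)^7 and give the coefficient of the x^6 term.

The general term is C(7,j)·(-5x)^j·(2)^(7-j); the x^6 term has j = 6.
C(7,6) = 7.
Coefficient = C(7,6) · (-5)^6 · 2^1 = 7 · 15625 · 2 = 218750.

218750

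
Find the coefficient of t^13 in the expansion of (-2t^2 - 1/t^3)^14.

General term: C(14,j)·(-2t^2)^j·(-1/t^3)^(14-j), with t-exponent 2j − 3(14−j) = 5j − 42.
Set 5j − 42 = 13: j = 11.
C(14,11) = 364; (-2)^11 = -2048; (-1)^3 = -1.
Coefficient = 364 · (-2048) · (-1) = 745472.

745472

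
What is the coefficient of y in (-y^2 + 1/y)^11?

330

General term: C(11,j)·(-y^2)^j·(1/y)^(11-j), with y-exponent 2j − 1(11−j) = 3j − 11.
Set 3j − 11 = 1: j = 4.
C(11,4) = 330; (-1)^4 = 1; 1^7 = 1.
Coefficient = 330 · 1 · 1 = 330.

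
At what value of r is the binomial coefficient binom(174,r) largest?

87

C(174,r) is maximized at r = 174/2 = 87.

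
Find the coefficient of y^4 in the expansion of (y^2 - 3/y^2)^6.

135

General term: C(6,j)·(y^2)^j·(-3/y^2)^(6-j), with y-exponent 2j − 2(6−j) = 4j − 12.
Set 4j − 12 = 4: j = 4.
C(6,4) = 15; 1^4 = 1; (-3)^2 = 9.
Coefficient = 15 · 1 · 9 = 135.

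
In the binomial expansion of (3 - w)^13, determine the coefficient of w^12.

The general term is C(13,j)·(3)^j·(-w)^(13-j); the w^12 term has j = 1.
C(13,1) = 13.
Coefficient = C(13,1) · 3^1 = 13 · 3 = 39.

39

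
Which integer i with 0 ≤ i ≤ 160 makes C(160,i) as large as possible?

80

C(160,i) is maximized at i = 160/2 = 80.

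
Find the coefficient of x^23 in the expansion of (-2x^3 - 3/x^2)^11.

General term: C(11,j)·(-2x^3)^j·(-3/x^2)^(11-j), with x-exponent 3j − 2(11−j) = 5j − 22.
Set 5j − 22 = 23: j = 9.
C(11,9) = 55; (-2)^9 = -512; (-3)^2 = 9.
Coefficient = 55 · (-512) · 9 = -253440.

-253440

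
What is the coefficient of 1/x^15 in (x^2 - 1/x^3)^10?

General term: C(10,j)·(x^2)^j·(-1/x^3)^(10-j), with x-exponent 2j − 3(10−j) = 5j − 30.
Set 5j − 30 = -15: j = 3.
C(10,3) = 120; 1^3 = 1; (-1)^7 = -1.
Coefficient = 120 · 1 · (-1) = -120.

-120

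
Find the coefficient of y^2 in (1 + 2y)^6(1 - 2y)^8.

-20

Coefficient of y^2 = Σ_{j} C(6,j)·2^j·C(8,2-j)·(-2)^(2-j) for j from 0 to 2.
= 112 + (-192) + 60 = -20.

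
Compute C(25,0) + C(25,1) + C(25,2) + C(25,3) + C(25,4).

1 + 25 + 300 + 2300 + 12650 = 15276.

15276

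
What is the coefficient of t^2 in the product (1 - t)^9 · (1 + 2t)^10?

36

Coefficient of t^2 = Σ_{j} C(9,j)·(-1)^j·C(10,2-j)·2^(2-j) for j from 0 to 2.
= 180 + (-180) + 36 = 36.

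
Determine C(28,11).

C(28,11) = (28·27·26·25·24·23·22·21·20·19·18) / 11! = 857180548224000 / 39916800 = 21474180.

21474180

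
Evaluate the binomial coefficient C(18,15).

C(18,15) = C(18,3) by symmetry.
C(18,3) = (18·17·16) / 3! = 4896 / 6 = 816.

816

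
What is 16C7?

C(16,7) = (16·15·14·13·12·11·10) / 7! = 57657600 / 5040 = 11440.

11440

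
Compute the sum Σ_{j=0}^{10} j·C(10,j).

Since j·C(10,j) = 10·C(9,j−1), the sum is 10·2^9 = 10·512 = 5120.

5120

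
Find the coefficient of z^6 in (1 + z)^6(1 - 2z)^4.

Coefficient of z^6 = Σ_{j} C(6,j)·1^j·C(4,6-j)·(-2)^(6-j) for j from 2 to 6.
= 240 + (-640) + 360 + (-48) + 1 = -87.

-87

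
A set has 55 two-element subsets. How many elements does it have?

n(n−1)/2 = 55 ⇒ n(n−1) = 110. Since 11·10 = 110, n = 11.

11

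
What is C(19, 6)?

27132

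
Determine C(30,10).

30045015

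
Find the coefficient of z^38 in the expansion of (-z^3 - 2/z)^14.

28

General term: C(14,j)·(-z^3)^j·(-2/z)^(14-j), with z-exponent 3j − 1(14−j) = 4j − 14.
Set 4j − 14 = 38: j = 13.
C(14,13) = 14; (-1)^13 = -1; (-2)^1 = -2.
Coefficient = 14 · (-1) · (-2) = 28.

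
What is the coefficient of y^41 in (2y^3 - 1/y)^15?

-245760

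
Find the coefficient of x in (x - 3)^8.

-17496

The general term is C(8,j)·(x)^j·(-3)^(8-j); the x^1 term has j = 1.
C(8,1) = 8.
Coefficient = C(8,1) · (-3)^7 = 8 · (-2187) = -17496.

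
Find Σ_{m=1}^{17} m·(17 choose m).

Differentiating (1+x)^17 and setting x=1: Σ m·C(17,m) = 17·2^16 = 1114112.

1114112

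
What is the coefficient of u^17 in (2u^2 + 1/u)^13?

General term: C(13,j)·(2u^2)^j·(1/u)^(13-j), with u-exponent 2j − 1(13−j) = 3j − 13.
Set 3j − 13 = 17: j = 10.
C(13,10) = 286; 2^10 = 1024; 1^3 = 1.
Coefficient = 286 · 1024 · 1 = 292864.

292864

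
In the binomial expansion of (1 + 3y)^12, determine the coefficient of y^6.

The general term is C(12,j)·(1)^j·(3y)^(12-j); the y^6 term has j = 6.
C(12,6) = 924.
Coefficient = C(12,6) · 3^6 = 924 · 729 = 673596.

673596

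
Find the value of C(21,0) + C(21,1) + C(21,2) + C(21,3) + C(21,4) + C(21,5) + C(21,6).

82160

1 + 21 + 210 + 1330 + 5985 + 20349 + 54264 = 82160.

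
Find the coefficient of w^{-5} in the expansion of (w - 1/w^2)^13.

1716

General term: C(13,j)·(w)^j·(-1/w^2)^(13-j), with w-exponent 1j − 2(13−j) = 3j − 26.
Set 3j − 26 = -5: j = 7.
C(13,7) = 1716; 1^7 = 1; (-1)^6 = 1.
Coefficient = 1716 · 1 · 1 = 1716.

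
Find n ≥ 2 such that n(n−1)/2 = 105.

n(n−1)/2 = 105 ⇒ n(n−1) = 210. Since 15·14 = 210, n = 15.

15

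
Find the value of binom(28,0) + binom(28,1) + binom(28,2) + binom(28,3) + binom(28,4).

1 + 28 + 378 + 3276 + 20475 = 24158.

24158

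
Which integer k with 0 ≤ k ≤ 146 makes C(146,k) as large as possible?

C(146,k) is maximized at k = 146/2 = 73.

73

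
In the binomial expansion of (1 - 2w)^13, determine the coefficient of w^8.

329472

The general term is C(13,j)·(1)^j·(-2w)^(13-j); the w^8 term has j = 5.
C(13,5) = 1287.
Coefficient = C(13,5) · (-2)^8 = 1287 · 256 = 329472.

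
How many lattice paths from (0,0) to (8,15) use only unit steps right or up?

490314

Each path is a sequence of 23 steps with 8 rights: C(23,8) = 490314.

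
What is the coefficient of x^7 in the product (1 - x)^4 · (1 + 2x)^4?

Coefficient of x^7 = Σ_{j} C(4,j)·(-1)^j·C(4,7-j)·2^(7-j) for j from 3 to 4.
= (-64) + 32 = -32.

-32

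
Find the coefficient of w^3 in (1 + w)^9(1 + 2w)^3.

416

Coefficient of w^3 = Σ_{j} C(9,j)·1^j·C(3,3-j)·2^(3-j) for j from 0 to 3.
= 8 + 108 + 216 + 84 = 416.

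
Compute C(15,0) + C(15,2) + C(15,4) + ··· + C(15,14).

16384

Even-j terms of row 15 sum to 2^14 = 16384.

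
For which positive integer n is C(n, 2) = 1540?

56

n(n−1)/2 = 1540 ⇒ n(n−1) = 3080. Since 56·55 = 3080, n = 56.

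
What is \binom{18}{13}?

8568

C(18,13) = C(18,5) by symmetry.
C(18,5) = (18·17·16·15·14) / 5! = 1028160 / 120 = 8568.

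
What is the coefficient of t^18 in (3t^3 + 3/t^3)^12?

116917020

General term: C(12,j)·(3t^3)^j·(3/t^3)^(12-j), with t-exponent 3j − 3(12−j) = 6j − 36.
Set 6j − 36 = 18: j = 9.
C(12,9) = 220; 3^9 = 19683; 3^3 = 27.
Coefficient = 220 · 19683 · 27 = 116917020.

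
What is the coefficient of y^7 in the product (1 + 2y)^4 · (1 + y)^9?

9108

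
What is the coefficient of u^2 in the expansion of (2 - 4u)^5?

The general term is C(5,j)·(2)^j·(-4u)^(5-j); the u^2 term has j = 3.
C(5,3) = 10.
Coefficient = C(5,3) · 2^3 · (-4)^2 = 10 · 8 · 16 = 1280.

1280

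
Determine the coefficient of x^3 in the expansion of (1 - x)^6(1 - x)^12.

(1 - x)^6(1 - x)^12 = (1 - x)^18, so the coefficient of x^3 is C(18,3)·(-1)^3 = 816·-1 = -816.

-816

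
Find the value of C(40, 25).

40225345056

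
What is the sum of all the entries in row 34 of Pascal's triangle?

17179869184

The entries of row 34 sum to 2^34 = 17179869184.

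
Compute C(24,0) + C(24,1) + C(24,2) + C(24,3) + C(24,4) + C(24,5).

55455

1 + 24 + 276 + 2024 + 10626 + 42504 = 55455.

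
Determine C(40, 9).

273438880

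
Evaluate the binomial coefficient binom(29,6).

475020

C(29,6) = (29·28·27·26·25·24) / 6! = 342014400 / 720 = 475020.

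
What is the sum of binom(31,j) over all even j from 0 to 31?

Half of (1+1)^31 + (1−1)^31 gives the even-index sum: 2^30 = 1073741824.

1073741824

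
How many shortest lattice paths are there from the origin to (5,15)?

Each path is a sequence of 20 steps with 5 rights: C(20,5) = 15504.

15504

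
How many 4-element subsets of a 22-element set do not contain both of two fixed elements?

All 4-subsets: C(22,4) = 7315. Those containing both fixed elements: C(20,2) = 190.
7315 − 190 = 7125.

7125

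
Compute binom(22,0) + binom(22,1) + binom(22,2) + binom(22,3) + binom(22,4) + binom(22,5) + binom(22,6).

1 + 22 + 231 + 1540 + 7315 + 26334 + 74613 = 110056.

110056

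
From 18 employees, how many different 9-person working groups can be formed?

48620

This is C(18,9) = 48620.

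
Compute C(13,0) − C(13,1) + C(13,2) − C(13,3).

The partial alternating sum Σ_{k=0}^{3} (−1)^k C(13,k) = (−1)^3 C(12,3) = -220.

-220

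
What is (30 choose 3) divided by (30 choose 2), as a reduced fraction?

28/3

C(n,k+1)/C(n,k) = (n−k)/(k+1) = (30−2)/(2+1) = 28/3.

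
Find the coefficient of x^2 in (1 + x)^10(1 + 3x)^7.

444

Coefficient of x^2 = Σ_{j} C(10,j)·1^j·C(7,2-j)·3^(2-j) for j from 0 to 2.
= 189 + 210 + 45 = 444.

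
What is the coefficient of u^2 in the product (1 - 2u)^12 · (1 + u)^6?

135

Coefficient of u^2 = Σ_{j} C(12,j)·(-2)^j·C(6,2-j)·1^(2-j) for j from 0 to 2.
= 15 + (-144) + 264 = 135.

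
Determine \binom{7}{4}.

C(7,4) = C(7,3) by symmetry.
C(7,3) = (7·6·5) / 3! = 210 / 6 = 35.

35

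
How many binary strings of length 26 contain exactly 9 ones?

3124550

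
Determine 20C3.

1140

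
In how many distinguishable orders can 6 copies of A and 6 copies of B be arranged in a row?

924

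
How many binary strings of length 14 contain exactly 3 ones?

Choose the 3 positions: C(14,3) = 364.

364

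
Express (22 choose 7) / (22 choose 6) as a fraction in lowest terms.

16/7

C(n,k+1)/C(n,k) = (n−k)/(k+1) = (22−6)/(6+1) = 16/7.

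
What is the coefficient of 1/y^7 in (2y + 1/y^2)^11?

14784

General term: C(11,j)·(2y)^j·(1/y^2)^(11-j), with y-exponent 1j − 2(11−j) = 3j − 22.
Set 3j − 22 = -7: j = 5.
C(11,5) = 462; 2^5 = 32; 1^6 = 1.
Coefficient = 462 · 32 · 1 = 14784.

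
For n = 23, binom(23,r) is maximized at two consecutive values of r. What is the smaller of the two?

11

For odd n = 23, C(23,r) peaks at r = (n−1)/2 and (n+1)/2; the smaller is 11.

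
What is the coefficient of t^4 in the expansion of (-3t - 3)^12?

263063295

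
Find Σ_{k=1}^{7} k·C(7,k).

Since k·C(7,k) = 7·C(6,k−1), the sum is 7·2^6 = 7·64 = 448.

448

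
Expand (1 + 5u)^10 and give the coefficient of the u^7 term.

The general term is C(10,j)·(1)^j·(5u)^(10-j); the u^7 term has j = 3.
C(10,3) = 120.
Coefficient = C(10,3) · 5^7 = 120 · 78125 = 9375000.

9375000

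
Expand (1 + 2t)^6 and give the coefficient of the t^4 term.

240

The general term is C(6,j)·(1)^j·(2t)^(6-j); the t^4 term has j = 2.
C(6,2) = 15.
Coefficient = C(6,2) · 2^4 = 15 · 16 = 240.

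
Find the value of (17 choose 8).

C(17,8) = (17·16·15·14·13·12·11·10) / 8! = 980179200 / 40320 = 24310.

24310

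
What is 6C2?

15

C(6,2) = (6·5) / 2! = 30 / 2 = 15.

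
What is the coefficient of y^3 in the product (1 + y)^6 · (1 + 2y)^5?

Coefficient of y^3 = Σ_{j} C(6,j)·1^j·C(5,3-j)·2^(3-j) for j from 0 to 3.
= 80 + 240 + 150 + 20 = 490.

490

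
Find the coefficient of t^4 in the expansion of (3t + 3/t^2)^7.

General term: C(7,j)·(3t)^j·(3/t^2)^(7-j), with t-exponent 1j − 2(7−j) = 3j − 14.
Set 3j − 14 = 4: j = 6.
C(7,6) = 7; 3^6 = 729; 3^1 = 3.
Coefficient = 7 · 729 · 3 = 15309.

15309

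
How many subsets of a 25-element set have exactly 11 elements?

Choose the 11 positions: C(25,11) = 4457400.

4457400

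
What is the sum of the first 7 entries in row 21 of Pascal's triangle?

82160

1 + 21 + 210 + 1330 + 5985 + 20349 + 54264 = 82160.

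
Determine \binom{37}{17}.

C(37,17) = (37·36·35·34·33·32·31·30·29·28·27·26·25·24·23·22·21) / 17! = 5657339689378493276160000 / 355687428096000 = 15905368710.

15905368710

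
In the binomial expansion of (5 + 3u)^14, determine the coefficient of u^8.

307854421875

The general term is C(14,j)·(5)^j·(3u)^(14-j); the u^8 term has j = 6.
C(14,6) = 3003.
Coefficient = C(14,6) · 5^6 · 3^8 = 3003 · 15625 · 6561 = 307854421875.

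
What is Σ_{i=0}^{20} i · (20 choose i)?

Since i·C(20,i) = 20·C(19,i−1), the sum is 20·2^19 = 20·524288 = 10485760.

10485760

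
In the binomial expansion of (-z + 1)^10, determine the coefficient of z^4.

210

The general term is C(10,j)·(-z)^j·(1)^(10-j); the z^4 term has j = 4.
C(10,4) = 210.
Coefficient = C(10,4) = 210.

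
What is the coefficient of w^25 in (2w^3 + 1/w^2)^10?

5120

General term: C(10,j)·(2w^3)^j·(1/w^2)^(10-j), with w-exponent 3j − 2(10−j) = 5j − 20.
Set 5j − 20 = 25: j = 9.
C(10,9) = 10; 2^9 = 512; 1^1 = 1.
Coefficient = 10 · 512 · 1 = 5120.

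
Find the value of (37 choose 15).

9364199760

C(37,15) = (37·36·35·34·33·32·31·30·29·28·27·26·25·24·23) / 15! = 12245324002983751680000 / 1307674368000 = 9364199760.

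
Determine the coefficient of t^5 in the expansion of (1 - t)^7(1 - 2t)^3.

Coefficient of t^5 = Σ_{j} C(7,j)·(-1)^j·C(3,5-j)·(-2)^(5-j) for j from 2 to 5.
= (-168) + (-420) + (-210) + (-21) = -819.

-819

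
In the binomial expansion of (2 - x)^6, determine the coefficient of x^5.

-12

The general term is C(6,j)·(2)^j·(-x)^(6-j); the x^5 term has j = 1.
C(6,1) = 6.
Coefficient = C(6,1) · 2^1 · (-1)^5 = 6 · 2 · (-1) = -12.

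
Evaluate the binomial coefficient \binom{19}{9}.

C(19,9) = (19·18·17·16·15·14·13·12·11) / 9! = 33522128640 / 362880 = 92378.

92378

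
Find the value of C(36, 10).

254186856

C(36,10) = (36·35·34·33·32·31·30·29·28·27) / 10! = 922393263052800 / 3628800 = 254186856.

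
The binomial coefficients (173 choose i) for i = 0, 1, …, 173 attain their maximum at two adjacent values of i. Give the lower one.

86

For odd n = 173, C(173,i) peaks at i = (n−1)/2 and (n+1)/2; the lower is 86.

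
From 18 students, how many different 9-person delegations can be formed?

This is C(18,9) = 48620.

48620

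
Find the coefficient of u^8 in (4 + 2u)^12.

32440320

The general term is C(12,j)·(4)^j·(2u)^(12-j); the u^8 term has j = 4.
C(12,4) = 495.
Coefficient = C(12,4) · 4^4 · 2^8 = 495 · 256 · 256 = 32440320.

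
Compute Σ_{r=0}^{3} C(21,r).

1562

1 + 21 + 210 + 1330 = 1562.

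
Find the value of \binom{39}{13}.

8122425444

C(39,13) = (39·38·37·36·35·34·33·32·31·30·29·28·27) / 13! = 50578512186237235200 / 6227020800 = 8122425444.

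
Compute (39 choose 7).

C(39,7) = (39·38·37·36·35·34·33) / 7! = 77519922480 / 5040 = 15380937.

15380937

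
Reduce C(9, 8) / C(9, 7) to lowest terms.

1/4

C(n,k+1)/C(n,k) = (n−k)/(k+1) = (9−7)/(7+1) = 2/8 = 1/4.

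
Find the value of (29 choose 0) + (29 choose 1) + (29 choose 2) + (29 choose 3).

1 + 29 + 406 + 3654 = 4090.

4090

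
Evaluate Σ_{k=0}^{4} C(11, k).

1 + 11 + 55 + 165 + 330 = 562.

562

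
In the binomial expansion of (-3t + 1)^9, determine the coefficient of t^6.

61236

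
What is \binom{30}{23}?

2035800

C(30,23) = C(30,7) by symmetry.
C(30,7) = (30·29·28·27·26·25·24) / 7! = 10260432000 / 5040 = 2035800.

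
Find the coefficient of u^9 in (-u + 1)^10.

The general term is C(10,j)·(-u)^j·(1)^(10-j); the u^9 term has j = 9.
C(10,9) = 10.
Coefficient = C(10,9) · (-1)^9 = 10 · (-1) = -10.

-10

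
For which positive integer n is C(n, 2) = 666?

37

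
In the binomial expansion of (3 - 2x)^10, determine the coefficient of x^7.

-414720

The general term is C(10,j)·(3)^j·(-2x)^(10-j); the x^7 term has j = 3.
C(10,3) = 120.
Coefficient = C(10,3) · 3^3 · (-2)^7 = 120 · 27 · (-128) = -414720.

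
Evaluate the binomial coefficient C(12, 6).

C(12,6) = (12·11·10·9·8·7) / 6! = 665280 / 720 = 924.

924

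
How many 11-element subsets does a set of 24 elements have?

2496144

C(24,11) = (24·23·22·21·20·19·18·17·16·15·14) / 11! = 99638080819200 / 39916800 = 2496144.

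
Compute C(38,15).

15471286560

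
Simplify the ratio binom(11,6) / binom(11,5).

C(n,k+1)/C(n,k) = (n−k)/(k+1) = (11−5)/(5+1) = 6/6 = 1.

1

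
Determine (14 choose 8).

C(14,8) = C(14,6) by symmetry.
C(14,6) = (14·13·12·11·10·9) / 6! = 2162160 / 720 = 3003.

3003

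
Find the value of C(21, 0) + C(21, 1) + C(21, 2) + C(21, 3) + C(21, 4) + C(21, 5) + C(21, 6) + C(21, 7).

198440

1 + 21 + 210 + 1330 + 5985 + 20349 + 54264 + 116280 = 198440.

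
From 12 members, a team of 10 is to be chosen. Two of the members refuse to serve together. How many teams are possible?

21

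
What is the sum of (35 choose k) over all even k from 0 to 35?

Half of (1+1)^35 + (1−1)^35 gives the even-index sum: 2^34 = 17179869184.

17179869184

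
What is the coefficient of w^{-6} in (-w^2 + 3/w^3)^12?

General term: C(12,j)·(-w^2)^j·(3/w^3)^(12-j), with w-exponent 2j − 3(12−j) = 5j − 36.
Set 5j − 36 = -6: j = 6.
C(12,6) = 924; (-1)^6 = 1; 3^6 = 729.
Coefficient = 924 · 1 · 729 = 673596.

673596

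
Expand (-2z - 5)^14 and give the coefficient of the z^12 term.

The general term is C(14,j)·(-2z)^j·(-5)^(14-j); the z^12 term has j = 12.
C(14,12) = 91.
Coefficient = C(14,12) · (-2)^12 · (-5)^2 = 91 · 4096 · 25 = 9318400.

9318400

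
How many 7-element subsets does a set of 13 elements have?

C(13,7) = C(13,6) by symmetry.
C(13,6) = (13·12·11·10·9·8) / 6! = 1235520 / 720 = 1716.

1716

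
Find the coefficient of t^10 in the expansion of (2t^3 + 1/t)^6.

General term: C(6,j)·(2t^3)^j·(1/t)^(6-j), with t-exponent 3j − 1(6−j) = 4j − 6.
Set 4j − 6 = 10: j = 4.
C(6,4) = 15; 2^4 = 16; 1^2 = 1.
Coefficient = 15 · 16 · 1 = 240.

240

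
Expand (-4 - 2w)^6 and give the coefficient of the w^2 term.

15360

The general term is C(6,j)·(-4)^j·(-2w)^(6-j); the w^2 term has j = 4.
C(6,4) = 15.
Coefficient = C(6,4) · (-4)^4 · (-2)^2 = 15 · 256 · 4 = 15360.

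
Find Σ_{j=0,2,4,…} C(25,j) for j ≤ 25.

Half of (1+1)^25 + (1−1)^25 gives the even-index sum: 2^24 = 16777216.

16777216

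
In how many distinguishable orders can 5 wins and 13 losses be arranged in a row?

8568

Choose positions for the wins: C(18,5) = 8568.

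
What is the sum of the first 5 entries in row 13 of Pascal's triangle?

1 + 13 + 78 + 286 + 715 = 1093.

1093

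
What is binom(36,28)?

30260340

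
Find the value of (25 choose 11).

C(25,11) = (25·24·23·22·21·20·19·18·17·16·15) / 11! = 177925144320000 / 39916800 = 4457400.

4457400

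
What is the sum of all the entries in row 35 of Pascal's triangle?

34359738368

Setting x = 1 in (1+x)^35 gives Σ C(35,r) = 2^35 = 34359738368.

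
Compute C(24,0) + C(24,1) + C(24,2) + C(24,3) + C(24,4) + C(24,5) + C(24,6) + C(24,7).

1 + 24 + 276 + 2024 + 10626 + 42504 + 134596 + 346104 = 536155.

536155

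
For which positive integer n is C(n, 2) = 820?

n(n−1)/2 = 820 ⇒ n(n−1) = 1640. Since 41·40 = 1640, n = 41.

41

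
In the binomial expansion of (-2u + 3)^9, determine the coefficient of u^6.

The general term is C(9,j)·(-2u)^j·(3)^(9-j); the u^6 term has j = 6.
C(9,6) = 84.
Coefficient = C(9,6) · (-2)^6 · 3^3 = 84 · 64 · 27 = 145152.

145152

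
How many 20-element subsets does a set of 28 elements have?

3108105

C(28,20) = C(28,8) by symmetry.
C(28,8) = (28·27·26·25·24·23·22·21) / 8! = 125318793600 / 40320 = 3108105.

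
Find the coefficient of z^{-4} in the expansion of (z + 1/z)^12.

495

General term: C(12,j)·(z)^j·(1/z)^(12-j), with z-exponent 1j − 1(12−j) = 2j − 12.
Set 2j − 12 = -4: j = 4.
C(12,4) = 495; 1^4 = 1; 1^8 = 1.
Coefficient = 495 · 1 · 1 = 495.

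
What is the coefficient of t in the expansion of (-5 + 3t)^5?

9375

The general term is C(5,j)·(-5)^j·(3t)^(5-j); the t^1 term has j = 4.
C(5,4) = 5.
Coefficient = C(5,4) · (-5)^4 · 3^1 = 5 · 625 · 3 = 9375.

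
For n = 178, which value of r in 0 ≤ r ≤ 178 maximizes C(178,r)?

C(178,r) is maximized at r = 178/2 = 89.

89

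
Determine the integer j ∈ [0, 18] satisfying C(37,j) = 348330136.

C(37,j) increases on 0 ≤ j ≤ 18. C(37,9) = 124403620 and C(37,10) = 348330136, so j = 10.

10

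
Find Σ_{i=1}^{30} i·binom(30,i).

Since i·C(30,i) = 30·C(29,i−1), the sum is 30·2^29 = 30·536870912 = 16106127360.

16106127360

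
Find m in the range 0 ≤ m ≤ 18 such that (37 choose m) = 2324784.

C(37,m) increases on 0 ≤ m ≤ 18. C(37,5) = 435897 and C(37,6) = 2324784, so m = 6.

6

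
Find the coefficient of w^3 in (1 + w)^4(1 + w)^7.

165

(1 + w)^4(1 + w)^7 = (1 + w)^11, so the coefficient of w^3 is C(11,3)·1^3 = 165·1 = 165.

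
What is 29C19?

20030010

C(29,19) = C(29,10) by symmetry.
C(29,10) = (29·28·27·26·25·24·23·22·21·20) / 10! = 72684900288000 / 3628800 = 20030010.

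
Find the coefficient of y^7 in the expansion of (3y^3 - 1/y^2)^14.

-7505784

General term: C(14,j)·(3y^3)^j·(-1/y^2)^(14-j), with y-exponent 3j − 2(14−j) = 5j − 28.
Set 5j − 28 = 7: j = 7.
C(14,7) = 3432; 3^7 = 2187; (-1)^7 = -1.
Coefficient = 3432 · 2187 · (-1) = -7505784.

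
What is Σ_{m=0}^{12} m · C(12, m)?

Since m·C(12,m) = 12·C(11,m−1), the sum is 12·2^11 = 12·2048 = 24576.

24576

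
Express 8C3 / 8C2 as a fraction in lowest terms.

C(n,k+1)/C(n,k) = (n−k)/(k+1) = (8−2)/(2+1) = 6/3 = 2.

2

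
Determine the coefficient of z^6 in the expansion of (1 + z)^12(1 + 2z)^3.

Coefficient of z^6 = Σ_{j} C(12,j)·1^j·C(3,6-j)·2^(6-j) for j from 3 to 6.
= 1760 + 5940 + 4752 + 924 = 13376.

13376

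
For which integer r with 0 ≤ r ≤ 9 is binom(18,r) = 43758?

8

C(18,r) increases on 0 ≤ r ≤ 9. C(18,7) = 31824 and C(18,8) = 43758, so r = 8.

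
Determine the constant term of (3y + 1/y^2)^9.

61236

General term: C(9,j)·(3y)^j·(1/y^2)^(9-j), with y-exponent 1j − 2(9−j) = 3j − 18.
Set 3j − 18 = 0: j = 6.
C(9,6) = 84; 3^6 = 729; 1^3 = 1.
Coefficient = 84 · 729 · 1 = 61236.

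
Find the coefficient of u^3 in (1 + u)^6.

The general term is C(6,j)·(1)^j·(u)^(6-j); the u^3 term has j = 3.
C(6,3) = 20.
Coefficient = C(6,3) = 20.

20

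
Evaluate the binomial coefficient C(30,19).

C(30,19) = C(30,11) by symmetry.
C(30,11) = (30·29·28·27·26·25·24·23·22·21·20) / 11! = 2180547008640000 / 39916800 = 54627300.

54627300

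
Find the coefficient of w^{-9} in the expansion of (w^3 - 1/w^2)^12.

-220

General term: C(12,j)·(w^3)^j·(-1/w^2)^(12-j), with w-exponent 3j − 2(12−j) = 5j − 24.
Set 5j − 24 = -9: j = 3.
C(12,3) = 220; 1^3 = 1; (-1)^9 = -1.
Coefficient = 220 · 1 · (-1) = -220.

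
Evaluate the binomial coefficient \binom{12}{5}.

792

C(12,5) = (12·11·10·9·8) / 5! = 95040 / 120 = 792.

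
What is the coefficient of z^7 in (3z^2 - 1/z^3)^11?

General term: C(11,j)·(3z^2)^j·(-1/z^3)^(11-j), with z-exponent 2j − 3(11−j) = 5j − 33.
Set 5j − 33 = 7: j = 8.
C(11,8) = 165; 3^8 = 6561; (-1)^3 = -1.
Coefficient = 165 · 6561 · (-1) = -1082565.

-1082565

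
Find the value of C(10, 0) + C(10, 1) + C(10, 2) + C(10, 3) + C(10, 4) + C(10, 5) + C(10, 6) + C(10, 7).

968

1 + 10 + 45 + 120 + 210 + 252 + 210 + 120 = 968.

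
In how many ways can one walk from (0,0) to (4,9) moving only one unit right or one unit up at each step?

715

Each path is a sequence of 13 steps with 4 rights: C(13,4) = 715.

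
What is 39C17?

51021117810

C(39,17) = (39·38·37·36·35·34·33·32·31·30·29·28·27·26·25·24·23) / 17! = 18147570172421919989760000 / 355687428096000 = 51021117810.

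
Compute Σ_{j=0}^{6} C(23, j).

1 + 23 + 253 + 1771 + 8855 + 33649 + 100947 = 145499.

145499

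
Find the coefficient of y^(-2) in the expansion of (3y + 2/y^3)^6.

4860

General term: C(6,j)·(3y)^j·(2/y^3)^(6-j), with y-exponent 1j − 3(6−j) = 4j − 18.
Set 4j − 18 = -2: j = 4.
C(6,4) = 15; 3^4 = 81; 2^2 = 4.
Coefficient = 15 · 81 · 4 = 4860.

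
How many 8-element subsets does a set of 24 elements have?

735471

C(24,8) = (24·23·22·21·20·19·18·17) / 8! = 29654190720 / 40320 = 735471.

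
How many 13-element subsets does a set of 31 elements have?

206253075

C(31,13) = (31·30·29·28·27·26·25·24·23·22·21·20·19) / 13! = 1284342188088960000 / 6227020800 = 206253075.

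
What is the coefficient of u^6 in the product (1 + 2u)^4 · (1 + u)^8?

4396

Coefficient of u^6 = Σ_{j} C(4,j)·2^j·C(8,6-j)·1^(6-j) for j from 0 to 4.
= 28 + 448 + 1680 + 1792 + 448 = 4396.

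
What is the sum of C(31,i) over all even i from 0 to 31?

1073741824

Even-i terms of row 31 sum to 2^30 = 1073741824.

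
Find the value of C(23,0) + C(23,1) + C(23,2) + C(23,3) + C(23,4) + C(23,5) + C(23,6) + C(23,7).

1 + 23 + 253 + 1771 + 8855 + 33649 + 100947 + 245157 = 390656.

390656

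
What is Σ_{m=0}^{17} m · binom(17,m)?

Differentiating (1+x)^17 and setting x=1: Σ m·C(17,m) = 17·2^16 = 1114112.

1114112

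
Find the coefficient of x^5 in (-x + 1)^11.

The general term is C(11,j)·(-x)^j·(1)^(11-j); the x^5 term has j = 5.
C(11,5) = 462.
Coefficient = C(11,5) · (-1)^5 = 462 · (-1) = -462.

-462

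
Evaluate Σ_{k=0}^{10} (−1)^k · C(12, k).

11

The partial alternating sum Σ_{k=0}^{10} (−1)^k C(12,k) = (−1)^10 C(11,10) = 11.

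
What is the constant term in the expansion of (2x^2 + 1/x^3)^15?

General term: C(15,j)·(2x^2)^j·(1/x^3)^(15-j), with x-exponent 2j − 3(15−j) = 5j − 45.
Set 5j − 45 = 0: j = 9.
C(15,9) = 5005; 2^9 = 512; 1^6 = 1.
Coefficient = 5005 · 512 · 1 = 2562560.

2562560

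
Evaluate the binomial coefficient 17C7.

C(17,7) = (17·16·15·14·13·12·11) / 7! = 98017920 / 5040 = 19448.

19448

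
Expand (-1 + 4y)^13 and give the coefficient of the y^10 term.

-299892736

The general term is C(13,j)·(-1)^j·(4y)^(13-j); the y^10 term has j = 3.
C(13,3) = 286.
Coefficient = C(13,3) · (-1)^3 · 4^10 = 286 · (-1) · 1048576 = -299892736.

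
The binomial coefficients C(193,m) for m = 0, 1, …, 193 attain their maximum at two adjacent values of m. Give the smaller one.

For odd n = 193, C(193,m) peaks at m = (n−1)/2 and (n+1)/2; the smaller is 96.

96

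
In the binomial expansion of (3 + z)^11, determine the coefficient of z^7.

The general term is C(11,j)·(3)^j·(z)^(11-j); the z^7 term has j = 4.
C(11,4) = 330.
Coefficient = C(11,4) · 3^4 = 330 · 81 = 26730.

26730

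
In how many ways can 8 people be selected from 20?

This is C(20,8) = 125970.

125970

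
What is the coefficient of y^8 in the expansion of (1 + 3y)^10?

The general term is C(10,j)·(1)^j·(3y)^(10-j); the y^8 term has j = 2.
C(10,2) = 45.
Coefficient = C(10,2) · 3^8 = 45 · 6561 = 295245.

295245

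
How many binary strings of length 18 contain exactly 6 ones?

Choose the 6 positions: C(18,6) = 18564.

18564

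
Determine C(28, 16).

C(28,16) = C(28,12) by symmetry.
C(28,12) = (28·27·26·25·24·23·22·21·20·19·18·17) / 12! = 14572069319808000 / 479001600 = 30421755.

30421755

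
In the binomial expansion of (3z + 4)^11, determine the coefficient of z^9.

The general term is C(11,j)·(3z)^j·(4)^(11-j); the z^9 term has j = 9.
C(11,9) = 55.
Coefficient = C(11,9) · 3^9 · 4^2 = 55 · 19683 · 16 = 17321040.

17321040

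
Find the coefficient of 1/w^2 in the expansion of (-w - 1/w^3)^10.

120

General term: C(10,j)·(-w)^j·(-1/w^3)^(10-j), with w-exponent 1j − 3(10−j) = 4j − 30.
Set 4j − 30 = -2: j = 7.
C(10,7) = 120; (-1)^7 = -1; (-1)^3 = -1.
Coefficient = 120 · (-1) · (-1) = 120.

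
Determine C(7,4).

35

C(7,4) = C(7,3) by symmetry.
C(7,3) = (7·6·5) / 3! = 210 / 6 = 35.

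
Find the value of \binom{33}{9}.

C(33,9) = (33·32·31·30·29·28·27·26·25) / 9! = 13995229248000 / 362880 = 38567100.

38567100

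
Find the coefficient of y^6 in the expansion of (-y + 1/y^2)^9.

9

General term: C(9,j)·(-y)^j·(1/y^2)^(9-j), with y-exponent 1j − 2(9−j) = 3j − 18.
Set 3j − 18 = 6: j = 8.
C(9,8) = 9; (-1)^8 = 1; 1^1 = 1.
Coefficient = 9 · 1 · 1 = 9.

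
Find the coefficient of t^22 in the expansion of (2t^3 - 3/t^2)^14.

83026944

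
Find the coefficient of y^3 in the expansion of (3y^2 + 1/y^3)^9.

61236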